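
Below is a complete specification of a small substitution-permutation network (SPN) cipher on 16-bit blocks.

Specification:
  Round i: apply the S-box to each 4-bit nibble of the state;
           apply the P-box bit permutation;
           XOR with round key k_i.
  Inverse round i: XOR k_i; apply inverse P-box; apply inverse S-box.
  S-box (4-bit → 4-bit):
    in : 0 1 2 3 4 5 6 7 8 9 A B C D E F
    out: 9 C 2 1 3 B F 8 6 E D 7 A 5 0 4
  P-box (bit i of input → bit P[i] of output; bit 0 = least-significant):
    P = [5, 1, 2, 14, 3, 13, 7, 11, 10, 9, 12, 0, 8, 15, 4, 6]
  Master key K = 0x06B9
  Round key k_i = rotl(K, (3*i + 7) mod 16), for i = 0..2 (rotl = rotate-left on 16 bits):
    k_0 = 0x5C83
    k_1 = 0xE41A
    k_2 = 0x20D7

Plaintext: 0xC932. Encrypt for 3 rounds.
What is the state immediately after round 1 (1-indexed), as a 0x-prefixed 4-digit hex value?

0xCEC8

s_0 = plaintext = 0xC932
s_1 = Round(s_0, k_0) = 0xCEC8
s_2 = Round(s_1, k_1) = 0x4C5C
s_3 = Round(s_2, k_2) = 0xCBDC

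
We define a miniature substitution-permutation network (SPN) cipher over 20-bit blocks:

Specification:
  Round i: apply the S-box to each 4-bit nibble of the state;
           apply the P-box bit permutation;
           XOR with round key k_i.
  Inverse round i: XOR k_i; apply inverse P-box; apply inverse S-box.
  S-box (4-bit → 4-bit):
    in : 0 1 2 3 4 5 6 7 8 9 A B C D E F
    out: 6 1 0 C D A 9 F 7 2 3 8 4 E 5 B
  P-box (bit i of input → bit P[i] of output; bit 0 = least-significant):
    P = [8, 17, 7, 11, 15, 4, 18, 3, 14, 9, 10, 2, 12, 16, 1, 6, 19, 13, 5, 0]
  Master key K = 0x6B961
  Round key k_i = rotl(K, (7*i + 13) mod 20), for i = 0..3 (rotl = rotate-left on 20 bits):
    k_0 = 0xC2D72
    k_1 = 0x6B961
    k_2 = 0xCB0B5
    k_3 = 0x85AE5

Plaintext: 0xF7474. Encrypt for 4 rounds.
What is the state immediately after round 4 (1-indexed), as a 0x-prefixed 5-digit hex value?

0xB1F9F

s_0 = plaintext = 0xF7474
s_1 = Round(s_0, k_0) = 0x1D0AD
s_2 = Round(s_1, k_1) = 0xD37B3
s_3 = Round(s_2, k_2) = 0xCDE5A
s_4 = Round(s_3, k_3) = 0xB1F9F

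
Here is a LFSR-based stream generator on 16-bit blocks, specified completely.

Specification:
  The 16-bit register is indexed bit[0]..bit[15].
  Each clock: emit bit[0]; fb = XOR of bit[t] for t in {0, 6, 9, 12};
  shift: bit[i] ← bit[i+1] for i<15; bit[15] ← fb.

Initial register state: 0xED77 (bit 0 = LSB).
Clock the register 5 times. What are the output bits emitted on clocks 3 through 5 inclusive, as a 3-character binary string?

101

reg_0 = 0xED77
clock 1: out=1, reg = 0x76BB
clock 2: out=1, reg = 0xBB5D
clock 3: out=1, reg = 0x5DAE
clock 4: out=0, reg = 0xAED7
clock 5: out=1, reg = 0xD76B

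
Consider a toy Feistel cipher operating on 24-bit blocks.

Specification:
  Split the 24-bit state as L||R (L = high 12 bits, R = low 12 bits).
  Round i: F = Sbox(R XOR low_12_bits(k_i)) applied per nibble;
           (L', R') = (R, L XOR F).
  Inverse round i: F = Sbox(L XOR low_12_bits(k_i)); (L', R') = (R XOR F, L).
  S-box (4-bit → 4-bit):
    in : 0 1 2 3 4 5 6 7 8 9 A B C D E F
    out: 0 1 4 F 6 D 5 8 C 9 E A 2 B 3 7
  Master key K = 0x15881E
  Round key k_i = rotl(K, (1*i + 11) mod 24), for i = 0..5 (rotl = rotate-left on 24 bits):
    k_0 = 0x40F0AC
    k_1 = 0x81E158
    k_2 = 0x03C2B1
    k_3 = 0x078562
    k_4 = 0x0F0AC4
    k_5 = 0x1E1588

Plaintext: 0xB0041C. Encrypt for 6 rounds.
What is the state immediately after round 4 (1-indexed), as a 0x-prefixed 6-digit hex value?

s_0 = plaintext = 0xB0041C
s_1 = Round(s_0, k_0) = 0x41CDA0
s_2 = Round(s_1, k_1) = 0xDA0660
s_3 = Round(s_2, k_2) = 0x660B11
s_4 = Round(s_3, k_3) = 0xB115EF
s_5 = Round(s_4, k_4) = 0x5EFC5B
s_6 = Round(s_5, k_5) = 0xC5BC50

0xB115EF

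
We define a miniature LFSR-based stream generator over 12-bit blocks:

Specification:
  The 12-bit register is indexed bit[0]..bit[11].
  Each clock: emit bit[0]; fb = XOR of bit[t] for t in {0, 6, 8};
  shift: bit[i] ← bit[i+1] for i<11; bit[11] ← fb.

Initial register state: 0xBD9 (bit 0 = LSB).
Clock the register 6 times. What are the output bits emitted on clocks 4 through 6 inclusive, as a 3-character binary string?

reg_0 = 0xBD9
clock 1: out=1, reg = 0xDEC
clock 2: out=0, reg = 0x6F6
clock 3: out=0, reg = 0xB7B
clock 4: out=1, reg = 0xDBD
clock 5: out=1, reg = 0x6DE
clock 6: out=0, reg = 0xB6F

110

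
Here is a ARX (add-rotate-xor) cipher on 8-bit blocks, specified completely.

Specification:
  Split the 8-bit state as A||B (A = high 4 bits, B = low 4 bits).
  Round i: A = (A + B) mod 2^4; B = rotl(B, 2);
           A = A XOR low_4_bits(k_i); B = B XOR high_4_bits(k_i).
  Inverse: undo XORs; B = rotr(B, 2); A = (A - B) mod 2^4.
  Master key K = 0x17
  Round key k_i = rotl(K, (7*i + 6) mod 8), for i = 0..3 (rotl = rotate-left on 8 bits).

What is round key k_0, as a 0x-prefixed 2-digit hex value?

0xC5

K = 0x17
k_0 = rotl(K, (7*0+6) mod 8) = rotl(K, 6) = 0xC5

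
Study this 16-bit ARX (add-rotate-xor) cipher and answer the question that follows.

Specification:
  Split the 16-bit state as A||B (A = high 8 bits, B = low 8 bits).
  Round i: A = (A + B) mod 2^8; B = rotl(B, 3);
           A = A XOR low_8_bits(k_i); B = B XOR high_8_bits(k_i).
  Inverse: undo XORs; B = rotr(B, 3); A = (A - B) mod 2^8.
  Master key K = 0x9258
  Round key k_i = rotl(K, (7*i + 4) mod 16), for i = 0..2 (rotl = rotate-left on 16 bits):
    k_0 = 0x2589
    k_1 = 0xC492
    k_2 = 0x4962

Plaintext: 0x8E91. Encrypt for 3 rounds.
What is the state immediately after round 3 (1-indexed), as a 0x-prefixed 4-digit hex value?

0x5405

s_0 = plaintext = 0x8E91
s_1 = Round(s_0, k_0) = 0x96A9
s_2 = Round(s_1, k_1) = 0xAD89
s_3 = Round(s_2, k_2) = 0x5405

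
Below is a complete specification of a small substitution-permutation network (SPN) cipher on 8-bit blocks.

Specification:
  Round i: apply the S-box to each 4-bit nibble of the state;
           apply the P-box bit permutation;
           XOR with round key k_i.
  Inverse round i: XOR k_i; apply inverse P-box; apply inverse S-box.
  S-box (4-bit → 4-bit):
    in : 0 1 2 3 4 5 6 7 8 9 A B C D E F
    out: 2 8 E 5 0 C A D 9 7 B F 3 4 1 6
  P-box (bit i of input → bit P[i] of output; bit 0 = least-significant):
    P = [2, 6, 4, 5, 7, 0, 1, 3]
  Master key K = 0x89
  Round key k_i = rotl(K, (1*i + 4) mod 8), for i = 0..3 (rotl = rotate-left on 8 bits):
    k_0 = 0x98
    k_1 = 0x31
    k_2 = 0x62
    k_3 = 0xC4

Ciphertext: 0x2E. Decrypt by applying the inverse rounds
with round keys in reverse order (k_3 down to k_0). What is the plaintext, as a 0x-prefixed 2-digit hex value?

s_0 = ciphertext = 0x2E
s_1 = InvRound(s_0, k_3) = 0x76
s_2 = InvRound(s_1, k_2) = 0x43
s_3 = InvRound(s_2, k_1) = 0xD2
s_4 = InvRound(s_3, k_0) = 0x50

0x50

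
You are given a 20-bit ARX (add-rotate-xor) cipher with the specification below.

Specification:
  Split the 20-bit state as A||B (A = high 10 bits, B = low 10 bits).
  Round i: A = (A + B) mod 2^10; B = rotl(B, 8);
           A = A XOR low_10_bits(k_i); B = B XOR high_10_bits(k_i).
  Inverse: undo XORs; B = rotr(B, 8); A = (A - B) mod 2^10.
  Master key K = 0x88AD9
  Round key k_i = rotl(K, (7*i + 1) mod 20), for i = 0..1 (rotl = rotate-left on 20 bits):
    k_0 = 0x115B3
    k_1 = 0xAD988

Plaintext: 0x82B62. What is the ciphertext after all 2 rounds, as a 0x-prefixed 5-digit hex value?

s_0 = plaintext = 0x82B62
s_1 = Round(s_0, k_0) = 0x37E9D
s_2 = Round(s_1, k_1) = 0xBD311

0xBD311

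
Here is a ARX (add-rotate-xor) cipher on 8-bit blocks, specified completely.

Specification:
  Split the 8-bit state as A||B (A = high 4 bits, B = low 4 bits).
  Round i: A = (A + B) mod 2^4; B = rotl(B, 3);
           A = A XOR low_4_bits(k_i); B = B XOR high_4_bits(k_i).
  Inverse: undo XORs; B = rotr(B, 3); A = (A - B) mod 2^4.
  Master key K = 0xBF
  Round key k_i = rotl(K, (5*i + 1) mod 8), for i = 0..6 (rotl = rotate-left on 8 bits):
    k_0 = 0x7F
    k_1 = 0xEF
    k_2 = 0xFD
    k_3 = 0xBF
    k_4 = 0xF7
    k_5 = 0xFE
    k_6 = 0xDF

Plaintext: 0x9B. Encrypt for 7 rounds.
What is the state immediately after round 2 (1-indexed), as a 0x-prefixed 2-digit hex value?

0xAB

s_0 = plaintext = 0x9B
s_1 = Round(s_0, k_0) = 0xBA
s_2 = Round(s_1, k_1) = 0xAB
s_3 = Round(s_2, k_2) = 0x82
s_4 = Round(s_3, k_3) = 0x5A
s_5 = Round(s_4, k_4) = 0x8A
s_6 = Round(s_5, k_5) = 0xCA
s_7 = Round(s_6, k_6) = 0x98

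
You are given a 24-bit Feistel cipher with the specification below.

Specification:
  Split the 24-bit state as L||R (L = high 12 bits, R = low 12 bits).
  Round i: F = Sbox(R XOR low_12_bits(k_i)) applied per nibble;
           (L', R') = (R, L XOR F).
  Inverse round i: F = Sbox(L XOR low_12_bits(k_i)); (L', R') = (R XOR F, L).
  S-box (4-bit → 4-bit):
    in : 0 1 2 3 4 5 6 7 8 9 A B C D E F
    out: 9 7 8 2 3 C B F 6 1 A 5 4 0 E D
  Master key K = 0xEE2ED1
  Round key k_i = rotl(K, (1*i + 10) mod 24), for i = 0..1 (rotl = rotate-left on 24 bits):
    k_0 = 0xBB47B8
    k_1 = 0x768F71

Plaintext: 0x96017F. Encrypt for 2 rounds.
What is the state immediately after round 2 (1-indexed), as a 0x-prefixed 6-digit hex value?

0x22F1B1

s_0 = plaintext = 0x96017F
s_1 = Round(s_0, k_0) = 0x17F22F
s_2 = Round(s_1, k_1) = 0x22F1B1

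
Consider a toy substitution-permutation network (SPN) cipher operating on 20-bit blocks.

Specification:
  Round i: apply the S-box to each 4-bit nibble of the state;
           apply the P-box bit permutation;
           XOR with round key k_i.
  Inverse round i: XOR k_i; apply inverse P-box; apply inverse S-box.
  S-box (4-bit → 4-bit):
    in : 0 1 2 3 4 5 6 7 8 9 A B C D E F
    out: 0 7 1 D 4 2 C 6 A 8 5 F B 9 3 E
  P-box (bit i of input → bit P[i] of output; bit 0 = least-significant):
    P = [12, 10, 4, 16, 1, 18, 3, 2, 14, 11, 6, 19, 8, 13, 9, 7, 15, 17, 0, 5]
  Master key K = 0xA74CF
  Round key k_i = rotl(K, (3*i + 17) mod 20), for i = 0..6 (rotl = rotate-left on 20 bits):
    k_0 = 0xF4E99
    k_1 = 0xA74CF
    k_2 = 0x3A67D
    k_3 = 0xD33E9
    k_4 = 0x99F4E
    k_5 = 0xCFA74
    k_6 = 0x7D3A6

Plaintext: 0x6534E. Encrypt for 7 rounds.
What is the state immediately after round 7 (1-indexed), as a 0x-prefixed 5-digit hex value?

0xCD487

s_0 = plaintext = 0x6534E
s_1 = Round(s_0, k_0) = 0x73AF0
s_2 = Round(s_1, k_1) = 0xC3702
s_3 = Round(s_2, k_2) = 0x13D9D
s_4 = Round(s_3, k_3) = 0x6E06C
s_5 = Round(s_4, k_4) = 0x8AA63
s_6 = Round(s_5, k_5) = 0xFA908
s_7 = Round(s_6, k_6) = 0xCD487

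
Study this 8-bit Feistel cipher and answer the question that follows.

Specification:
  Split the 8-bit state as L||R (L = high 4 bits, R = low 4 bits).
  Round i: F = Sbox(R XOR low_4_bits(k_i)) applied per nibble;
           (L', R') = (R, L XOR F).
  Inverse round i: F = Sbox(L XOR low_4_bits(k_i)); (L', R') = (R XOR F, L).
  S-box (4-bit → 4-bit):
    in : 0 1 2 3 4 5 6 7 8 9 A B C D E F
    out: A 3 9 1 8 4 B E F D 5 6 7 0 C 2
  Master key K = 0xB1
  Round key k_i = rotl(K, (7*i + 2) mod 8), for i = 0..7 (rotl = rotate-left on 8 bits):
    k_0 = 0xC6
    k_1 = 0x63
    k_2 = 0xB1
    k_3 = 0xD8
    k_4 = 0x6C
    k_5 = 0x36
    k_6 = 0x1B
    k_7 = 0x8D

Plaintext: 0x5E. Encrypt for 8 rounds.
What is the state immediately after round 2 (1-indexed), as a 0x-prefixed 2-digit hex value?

0xA3

s_0 = plaintext = 0x5E
s_1 = Round(s_0, k_0) = 0xEA
s_2 = Round(s_1, k_1) = 0xA3
s_3 = Round(s_2, k_2) = 0x33
s_4 = Round(s_3, k_3) = 0x35
s_5 = Round(s_4, k_4) = 0x5E
s_6 = Round(s_5, k_5) = 0xEA
s_7 = Round(s_6, k_6) = 0xAD
s_8 = Round(s_7, k_7) = 0xD0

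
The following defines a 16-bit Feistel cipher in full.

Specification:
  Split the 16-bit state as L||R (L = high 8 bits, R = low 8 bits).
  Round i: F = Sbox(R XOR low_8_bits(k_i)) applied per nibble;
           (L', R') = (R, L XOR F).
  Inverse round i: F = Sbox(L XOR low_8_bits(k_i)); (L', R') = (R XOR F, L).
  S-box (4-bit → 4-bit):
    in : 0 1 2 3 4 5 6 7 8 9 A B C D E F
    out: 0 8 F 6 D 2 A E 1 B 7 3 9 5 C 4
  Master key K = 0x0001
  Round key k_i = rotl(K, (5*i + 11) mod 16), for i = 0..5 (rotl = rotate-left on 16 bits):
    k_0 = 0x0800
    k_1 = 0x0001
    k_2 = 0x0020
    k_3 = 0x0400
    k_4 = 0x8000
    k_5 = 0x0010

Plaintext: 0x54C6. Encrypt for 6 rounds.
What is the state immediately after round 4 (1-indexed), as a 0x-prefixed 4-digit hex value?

s_0 = plaintext = 0x54C6
s_1 = Round(s_0, k_0) = 0xC6CE
s_2 = Round(s_1, k_1) = 0xCE52
s_3 = Round(s_2, k_2) = 0x5221
s_4 = Round(s_3, k_3) = 0x21AA
s_5 = Round(s_4, k_4) = 0xAA56
s_6 = Round(s_5, k_5) = 0x5670

0x21AA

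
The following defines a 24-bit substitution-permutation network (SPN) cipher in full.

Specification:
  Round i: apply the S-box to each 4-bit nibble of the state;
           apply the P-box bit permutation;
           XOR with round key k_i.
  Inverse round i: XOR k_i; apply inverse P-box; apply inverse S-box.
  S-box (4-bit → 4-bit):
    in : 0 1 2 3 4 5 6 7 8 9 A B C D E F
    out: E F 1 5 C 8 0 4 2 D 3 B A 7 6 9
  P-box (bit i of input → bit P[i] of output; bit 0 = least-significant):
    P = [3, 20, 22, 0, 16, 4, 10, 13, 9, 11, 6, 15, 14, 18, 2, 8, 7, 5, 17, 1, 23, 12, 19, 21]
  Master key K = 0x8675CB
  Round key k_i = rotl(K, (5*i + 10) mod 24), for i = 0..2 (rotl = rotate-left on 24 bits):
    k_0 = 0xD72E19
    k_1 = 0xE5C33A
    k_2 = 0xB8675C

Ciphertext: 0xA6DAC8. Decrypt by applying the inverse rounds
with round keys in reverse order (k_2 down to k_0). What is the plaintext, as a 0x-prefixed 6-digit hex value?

0xB104DB

s_0 = ciphertext = 0xA6DAC8
s_1 = InvRound(s_0, k_2) = 0xE30C08
s_2 = InvRound(s_1, k_1) = 0x60BBE6
s_3 = InvRound(s_2, k_0) = 0xB104DB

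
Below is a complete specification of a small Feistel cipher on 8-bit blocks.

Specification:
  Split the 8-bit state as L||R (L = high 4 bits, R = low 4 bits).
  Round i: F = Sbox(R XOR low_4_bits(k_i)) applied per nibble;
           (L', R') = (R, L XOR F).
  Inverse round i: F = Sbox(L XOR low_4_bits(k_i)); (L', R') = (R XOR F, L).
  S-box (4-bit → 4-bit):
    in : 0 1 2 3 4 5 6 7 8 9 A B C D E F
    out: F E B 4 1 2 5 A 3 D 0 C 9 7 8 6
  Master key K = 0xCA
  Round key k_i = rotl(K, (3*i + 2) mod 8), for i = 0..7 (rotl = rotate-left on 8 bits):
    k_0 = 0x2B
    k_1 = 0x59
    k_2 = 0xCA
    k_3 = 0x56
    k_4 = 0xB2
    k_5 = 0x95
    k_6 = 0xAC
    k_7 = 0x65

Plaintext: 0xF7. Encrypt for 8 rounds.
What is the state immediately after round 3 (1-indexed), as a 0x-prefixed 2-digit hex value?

0x1A

s_0 = plaintext = 0xF7
s_1 = Round(s_0, k_0) = 0x76
s_2 = Round(s_1, k_1) = 0x61
s_3 = Round(s_2, k_2) = 0x1A
s_4 = Round(s_3, k_3) = 0xA8
s_5 = Round(s_4, k_4) = 0x8A
s_6 = Round(s_5, k_5) = 0xAE
s_7 = Round(s_6, k_6) = 0xE1
s_8 = Round(s_7, k_7) = 0x1F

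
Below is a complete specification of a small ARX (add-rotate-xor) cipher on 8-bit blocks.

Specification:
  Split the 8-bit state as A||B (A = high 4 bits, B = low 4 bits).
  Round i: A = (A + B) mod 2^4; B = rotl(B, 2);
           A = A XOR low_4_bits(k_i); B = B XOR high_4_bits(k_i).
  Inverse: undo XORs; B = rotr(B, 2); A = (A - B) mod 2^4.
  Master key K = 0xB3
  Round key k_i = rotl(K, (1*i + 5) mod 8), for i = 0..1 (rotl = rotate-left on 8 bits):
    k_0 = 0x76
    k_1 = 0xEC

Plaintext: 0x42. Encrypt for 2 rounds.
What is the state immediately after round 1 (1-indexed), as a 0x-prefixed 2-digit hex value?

0x0F

s_0 = plaintext = 0x42
s_1 = Round(s_0, k_0) = 0x0F
s_2 = Round(s_1, k_1) = 0x31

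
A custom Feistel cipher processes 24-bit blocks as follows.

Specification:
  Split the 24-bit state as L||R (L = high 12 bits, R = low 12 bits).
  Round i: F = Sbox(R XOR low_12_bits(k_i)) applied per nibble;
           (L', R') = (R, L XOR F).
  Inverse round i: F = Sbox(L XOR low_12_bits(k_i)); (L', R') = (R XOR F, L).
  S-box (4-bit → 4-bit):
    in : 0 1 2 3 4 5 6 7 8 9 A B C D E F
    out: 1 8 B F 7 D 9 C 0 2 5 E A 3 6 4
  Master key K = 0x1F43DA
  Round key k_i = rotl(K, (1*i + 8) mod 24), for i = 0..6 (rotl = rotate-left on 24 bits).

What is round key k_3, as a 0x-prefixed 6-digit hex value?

K = 0x1F43DA
k_0 = rotl(K, (1*0+8) mod 24) = rotl(K, 8) = 0x43DA1F
k_1 = rotl(K, (1*1+8) mod 24) = rotl(K, 9) = 0x87B43E
k_2 = rotl(K, (1*2+8) mod 24) = rotl(K, 10) = 0x0F687D
k_3 = rotl(K, (1*3+8) mod 24) = rotl(K, 11) = 0x1ED0FA

0x1ED0FA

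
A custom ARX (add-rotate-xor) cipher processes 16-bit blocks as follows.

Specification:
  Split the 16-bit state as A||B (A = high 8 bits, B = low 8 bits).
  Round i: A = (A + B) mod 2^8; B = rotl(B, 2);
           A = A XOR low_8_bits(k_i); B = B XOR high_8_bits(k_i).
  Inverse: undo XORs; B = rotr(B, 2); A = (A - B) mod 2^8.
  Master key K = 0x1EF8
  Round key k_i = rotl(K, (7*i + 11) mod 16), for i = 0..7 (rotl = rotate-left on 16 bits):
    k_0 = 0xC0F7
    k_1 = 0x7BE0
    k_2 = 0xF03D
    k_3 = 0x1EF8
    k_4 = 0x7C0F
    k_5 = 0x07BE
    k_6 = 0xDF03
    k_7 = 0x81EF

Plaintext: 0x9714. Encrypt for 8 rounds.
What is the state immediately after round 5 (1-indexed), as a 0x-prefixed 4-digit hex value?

0xCD45

s_0 = plaintext = 0x9714
s_1 = Round(s_0, k_0) = 0x5C90
s_2 = Round(s_1, k_1) = 0x0C39
s_3 = Round(s_2, k_2) = 0x7814
s_4 = Round(s_3, k_3) = 0x744E
s_5 = Round(s_4, k_4) = 0xCD45
s_6 = Round(s_5, k_5) = 0xAC12
s_7 = Round(s_6, k_6) = 0xBD97
s_8 = Round(s_7, k_7) = 0xBBDF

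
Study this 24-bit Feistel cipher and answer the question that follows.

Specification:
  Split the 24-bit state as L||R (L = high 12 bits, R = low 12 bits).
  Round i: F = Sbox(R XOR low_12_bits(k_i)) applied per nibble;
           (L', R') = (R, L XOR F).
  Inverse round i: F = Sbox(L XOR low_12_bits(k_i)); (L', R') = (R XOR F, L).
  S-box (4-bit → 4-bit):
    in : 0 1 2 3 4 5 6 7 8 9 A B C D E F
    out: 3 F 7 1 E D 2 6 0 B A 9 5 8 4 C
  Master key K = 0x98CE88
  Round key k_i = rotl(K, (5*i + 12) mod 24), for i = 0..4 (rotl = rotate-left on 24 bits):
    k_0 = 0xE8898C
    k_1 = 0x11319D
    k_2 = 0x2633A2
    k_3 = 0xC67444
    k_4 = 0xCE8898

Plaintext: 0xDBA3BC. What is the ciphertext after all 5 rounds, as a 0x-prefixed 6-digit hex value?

s_0 = plaintext = 0xDBA3BC
s_1 = Round(s_0, k_0) = 0x3BC7A9
s_2 = Round(s_1, k_1) = 0x7A91A2
s_3 = Round(s_2, k_2) = 0x1A209A
s_4 = Round(s_3, k_3) = 0x09AF26
s_5 = Round(s_4, k_4) = 0xF2660E

0xF2660E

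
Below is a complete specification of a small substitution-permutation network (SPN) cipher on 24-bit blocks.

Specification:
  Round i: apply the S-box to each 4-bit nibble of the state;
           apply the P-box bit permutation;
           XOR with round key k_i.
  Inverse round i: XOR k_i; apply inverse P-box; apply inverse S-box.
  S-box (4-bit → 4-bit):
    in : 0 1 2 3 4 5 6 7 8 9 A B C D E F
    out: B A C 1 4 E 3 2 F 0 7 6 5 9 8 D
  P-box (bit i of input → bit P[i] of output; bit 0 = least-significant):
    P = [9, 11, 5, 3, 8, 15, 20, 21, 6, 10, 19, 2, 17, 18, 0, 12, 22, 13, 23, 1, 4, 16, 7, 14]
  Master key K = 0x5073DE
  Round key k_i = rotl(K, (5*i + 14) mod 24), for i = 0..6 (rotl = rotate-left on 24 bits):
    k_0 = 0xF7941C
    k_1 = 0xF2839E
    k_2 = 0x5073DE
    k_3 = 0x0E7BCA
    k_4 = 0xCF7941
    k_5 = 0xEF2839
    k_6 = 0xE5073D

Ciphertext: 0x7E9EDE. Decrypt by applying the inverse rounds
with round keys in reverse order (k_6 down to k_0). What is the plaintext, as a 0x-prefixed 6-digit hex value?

0xAA221E

s_0 = ciphertext = 0x7E9EDE
s_1 = InvRound(s_0, k_6) = 0xB2FCAB
s_2 = InvRound(s_1, k_5) = 0x8D1BB9
s_3 = InvRound(s_2, k_4) = 0xF6339F
s_4 = InvRound(s_3, k_3) = 0xDC4F27
s_5 = InvRound(s_4, k_2) = 0xCB5A95
s_6 = InvRound(s_5, k_1) = 0x1E2481
s_7 = InvRound(s_6, k_0) = 0xAA221E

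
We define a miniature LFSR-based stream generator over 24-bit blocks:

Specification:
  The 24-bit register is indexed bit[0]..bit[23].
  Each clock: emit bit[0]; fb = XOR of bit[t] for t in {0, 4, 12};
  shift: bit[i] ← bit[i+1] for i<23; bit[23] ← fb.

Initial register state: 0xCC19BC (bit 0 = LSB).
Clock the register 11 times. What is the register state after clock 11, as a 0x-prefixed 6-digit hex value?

reg_0 = 0xCC19BC
clock 1: out=0, reg = 0x660CDE
clock 2: out=0, reg = 0xB3066F
clock 3: out=1, reg = 0xD98337
clock 4: out=1, reg = 0x6CC19B
clock 5: out=1, reg = 0x3660CD
clock 6: out=1, reg = 0x9B3066
clock 7: out=0, reg = 0xCD9833
clock 8: out=1, reg = 0xE6CC19
clock 9: out=1, reg = 0x73660C
clock 10: out=0, reg = 0x39B306
clock 11: out=0, reg = 0x9CD983

0x9CD983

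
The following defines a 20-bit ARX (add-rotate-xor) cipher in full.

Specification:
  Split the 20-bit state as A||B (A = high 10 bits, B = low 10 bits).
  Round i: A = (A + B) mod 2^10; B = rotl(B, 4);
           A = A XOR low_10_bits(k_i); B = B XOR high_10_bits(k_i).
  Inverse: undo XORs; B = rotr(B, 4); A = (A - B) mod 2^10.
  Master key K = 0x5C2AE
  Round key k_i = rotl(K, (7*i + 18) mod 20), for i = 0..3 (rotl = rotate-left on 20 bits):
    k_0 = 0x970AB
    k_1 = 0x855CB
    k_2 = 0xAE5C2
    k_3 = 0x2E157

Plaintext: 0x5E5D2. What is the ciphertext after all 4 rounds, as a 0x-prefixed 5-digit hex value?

s_0 = plaintext = 0x5E5D2
s_1 = Round(s_0, k_0) = 0xF837B
s_2 = Round(s_1, k_1) = 0xA41A8
s_3 = Round(s_2, k_2) = 0x7E83F
s_4 = Round(s_3, k_3) = 0xDBB48

0xDBB48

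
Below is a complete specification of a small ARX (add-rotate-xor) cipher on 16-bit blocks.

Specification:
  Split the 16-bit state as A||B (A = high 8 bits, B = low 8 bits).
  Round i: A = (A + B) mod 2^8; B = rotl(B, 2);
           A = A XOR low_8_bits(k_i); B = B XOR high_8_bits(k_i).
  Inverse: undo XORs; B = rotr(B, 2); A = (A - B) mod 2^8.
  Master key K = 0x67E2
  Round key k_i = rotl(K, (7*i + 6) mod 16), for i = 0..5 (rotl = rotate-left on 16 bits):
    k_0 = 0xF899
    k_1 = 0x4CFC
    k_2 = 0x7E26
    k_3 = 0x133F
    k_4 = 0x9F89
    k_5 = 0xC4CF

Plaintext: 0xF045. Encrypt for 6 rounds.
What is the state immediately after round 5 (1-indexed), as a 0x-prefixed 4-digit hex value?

0xB4CA

s_0 = plaintext = 0xF045
s_1 = Round(s_0, k_0) = 0xACED
s_2 = Round(s_1, k_1) = 0x65FB
s_3 = Round(s_2, k_2) = 0x4691
s_4 = Round(s_3, k_3) = 0xE855
s_5 = Round(s_4, k_4) = 0xB4CA
s_6 = Round(s_5, k_5) = 0xB1EF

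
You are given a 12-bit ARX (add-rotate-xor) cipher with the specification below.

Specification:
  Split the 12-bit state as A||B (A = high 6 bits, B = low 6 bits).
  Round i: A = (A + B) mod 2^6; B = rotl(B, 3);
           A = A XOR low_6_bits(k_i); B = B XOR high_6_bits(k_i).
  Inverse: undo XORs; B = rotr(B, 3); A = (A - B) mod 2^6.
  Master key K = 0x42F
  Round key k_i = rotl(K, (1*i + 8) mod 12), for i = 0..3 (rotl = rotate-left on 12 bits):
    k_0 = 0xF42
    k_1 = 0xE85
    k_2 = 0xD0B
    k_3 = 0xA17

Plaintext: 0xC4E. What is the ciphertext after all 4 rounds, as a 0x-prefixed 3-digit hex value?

s_0 = plaintext = 0xC4E
s_1 = Round(s_0, k_0) = 0xF4C
s_2 = Round(s_1, k_1) = 0x31B
s_3 = Round(s_2, k_2) = 0xB2F
s_4 = Round(s_3, k_3) = 0x315

0x315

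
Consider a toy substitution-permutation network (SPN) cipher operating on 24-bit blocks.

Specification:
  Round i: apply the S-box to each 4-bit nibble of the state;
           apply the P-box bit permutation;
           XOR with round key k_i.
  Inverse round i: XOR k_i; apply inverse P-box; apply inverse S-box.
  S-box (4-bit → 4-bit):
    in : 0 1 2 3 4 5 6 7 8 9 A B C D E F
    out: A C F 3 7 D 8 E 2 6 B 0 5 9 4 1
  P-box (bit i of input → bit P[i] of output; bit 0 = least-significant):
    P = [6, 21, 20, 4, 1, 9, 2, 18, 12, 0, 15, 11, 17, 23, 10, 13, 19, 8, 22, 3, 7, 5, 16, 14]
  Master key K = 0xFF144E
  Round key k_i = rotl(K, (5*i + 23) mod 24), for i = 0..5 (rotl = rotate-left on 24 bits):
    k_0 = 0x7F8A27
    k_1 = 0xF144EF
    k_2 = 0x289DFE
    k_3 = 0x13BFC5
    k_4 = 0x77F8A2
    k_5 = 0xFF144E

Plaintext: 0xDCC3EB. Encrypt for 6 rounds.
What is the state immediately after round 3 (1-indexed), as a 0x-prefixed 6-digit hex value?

0x34918A

s_0 = plaintext = 0xDCC3EB
s_1 = Round(s_0, k_0) = 0x35DEA2
s_2 = Round(s_1, k_1) = 0x8FE615
s_3 = Round(s_2, k_2) = 0x34918A
s_4 = Round(s_3, k_3) = 0xFB3035
s_5 = Round(s_4, k_4) = 0xE5F271
s_6 = Round(s_5, k_5) = 0xA08E53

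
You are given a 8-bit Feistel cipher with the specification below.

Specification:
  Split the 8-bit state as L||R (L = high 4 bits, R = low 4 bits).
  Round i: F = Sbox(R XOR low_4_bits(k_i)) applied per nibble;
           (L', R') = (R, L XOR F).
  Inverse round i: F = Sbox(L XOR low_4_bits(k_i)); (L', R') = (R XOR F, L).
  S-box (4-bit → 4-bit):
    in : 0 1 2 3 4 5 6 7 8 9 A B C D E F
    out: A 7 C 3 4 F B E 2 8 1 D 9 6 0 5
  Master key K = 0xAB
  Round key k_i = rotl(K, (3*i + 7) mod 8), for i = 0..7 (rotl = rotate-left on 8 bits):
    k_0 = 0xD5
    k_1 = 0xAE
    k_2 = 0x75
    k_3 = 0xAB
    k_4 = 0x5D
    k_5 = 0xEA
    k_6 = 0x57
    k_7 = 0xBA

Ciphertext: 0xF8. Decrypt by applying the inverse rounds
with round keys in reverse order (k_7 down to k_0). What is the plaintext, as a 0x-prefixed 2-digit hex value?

s_0 = ciphertext = 0xF8
s_1 = InvRound(s_0, k_7) = 0x7F
s_2 = InvRound(s_1, k_6) = 0x57
s_3 = InvRound(s_2, k_5) = 0x25
s_4 = InvRound(s_3, k_4) = 0x02
s_5 = InvRound(s_4, k_3) = 0xF0
s_6 = InvRound(s_5, k_2) = 0x1F
s_7 = InvRound(s_6, k_1) = 0xA1
s_8 = InvRound(s_7, k_0) = 0x4A

0x4A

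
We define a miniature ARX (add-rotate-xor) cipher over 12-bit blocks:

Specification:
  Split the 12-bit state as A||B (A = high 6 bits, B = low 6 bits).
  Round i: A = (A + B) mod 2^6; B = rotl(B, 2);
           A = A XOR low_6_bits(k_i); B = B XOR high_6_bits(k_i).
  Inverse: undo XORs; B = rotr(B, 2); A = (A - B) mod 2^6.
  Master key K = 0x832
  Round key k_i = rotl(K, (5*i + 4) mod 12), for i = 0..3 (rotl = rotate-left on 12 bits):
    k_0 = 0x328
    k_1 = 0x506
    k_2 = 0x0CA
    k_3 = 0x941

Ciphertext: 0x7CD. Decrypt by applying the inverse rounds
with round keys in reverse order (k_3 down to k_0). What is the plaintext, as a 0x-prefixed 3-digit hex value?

0x99B

s_0 = ciphertext = 0x7CD
s_1 = InvRound(s_0, k_3) = 0x50A
s_2 = InvRound(s_1, k_2) = 0x312
s_3 = InvRound(s_2, k_1) = 0xA61
s_4 = InvRound(s_3, k_0) = 0x99B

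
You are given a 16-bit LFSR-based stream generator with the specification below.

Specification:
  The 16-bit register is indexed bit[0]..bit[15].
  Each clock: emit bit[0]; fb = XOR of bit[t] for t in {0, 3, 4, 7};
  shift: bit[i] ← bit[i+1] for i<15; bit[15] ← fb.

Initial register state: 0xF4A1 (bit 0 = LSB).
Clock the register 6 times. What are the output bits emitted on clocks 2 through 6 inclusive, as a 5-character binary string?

00001

reg_0 = 0xF4A1
clock 1: out=1, reg = 0x7A50
clock 2: out=0, reg = 0xBD28
clock 3: out=0, reg = 0xDE94
clock 4: out=0, reg = 0x6F4A
clock 5: out=0, reg = 0xB7A5
clock 6: out=1, reg = 0x5BD2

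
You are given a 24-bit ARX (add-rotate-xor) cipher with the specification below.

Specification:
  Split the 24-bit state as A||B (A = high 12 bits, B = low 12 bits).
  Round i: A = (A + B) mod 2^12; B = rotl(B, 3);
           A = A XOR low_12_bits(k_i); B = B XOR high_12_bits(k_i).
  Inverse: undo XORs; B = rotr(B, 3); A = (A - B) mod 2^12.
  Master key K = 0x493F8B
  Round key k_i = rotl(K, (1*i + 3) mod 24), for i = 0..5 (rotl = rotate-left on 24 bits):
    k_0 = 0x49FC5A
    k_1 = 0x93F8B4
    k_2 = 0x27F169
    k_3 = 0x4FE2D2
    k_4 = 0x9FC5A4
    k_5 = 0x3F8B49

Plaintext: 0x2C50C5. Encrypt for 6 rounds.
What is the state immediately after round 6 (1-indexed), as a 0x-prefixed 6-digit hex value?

0x932146

s_0 = plaintext = 0x2C50C5
s_1 = Round(s_0, k_0) = 0xFD02B7
s_2 = Round(s_1, k_1) = 0xA33C86
s_3 = Round(s_2, k_2) = 0x7D0649
s_4 = Round(s_3, k_3) = 0xCCB6B5
s_5 = Round(s_4, k_4) = 0x624C57
s_6 = Round(s_5, k_5) = 0x932146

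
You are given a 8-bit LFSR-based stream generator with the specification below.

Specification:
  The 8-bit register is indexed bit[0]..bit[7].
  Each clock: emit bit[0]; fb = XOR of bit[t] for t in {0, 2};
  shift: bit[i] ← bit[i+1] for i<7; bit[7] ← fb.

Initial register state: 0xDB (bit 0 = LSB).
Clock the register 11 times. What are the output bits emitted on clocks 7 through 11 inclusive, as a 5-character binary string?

11101

reg_0 = 0xDB
clock 1: out=1, reg = 0xED
clock 2: out=1, reg = 0x76
clock 3: out=0, reg = 0xBB
clock 4: out=1, reg = 0xDD
clock 5: out=1, reg = 0x6E
clock 6: out=0, reg = 0xB7
clock 7: out=1, reg = 0x5B
clock 8: out=1, reg = 0xAD
clock 9: out=1, reg = 0x56
clock 10: out=0, reg = 0xAB
clock 11: out=1, reg = 0xD5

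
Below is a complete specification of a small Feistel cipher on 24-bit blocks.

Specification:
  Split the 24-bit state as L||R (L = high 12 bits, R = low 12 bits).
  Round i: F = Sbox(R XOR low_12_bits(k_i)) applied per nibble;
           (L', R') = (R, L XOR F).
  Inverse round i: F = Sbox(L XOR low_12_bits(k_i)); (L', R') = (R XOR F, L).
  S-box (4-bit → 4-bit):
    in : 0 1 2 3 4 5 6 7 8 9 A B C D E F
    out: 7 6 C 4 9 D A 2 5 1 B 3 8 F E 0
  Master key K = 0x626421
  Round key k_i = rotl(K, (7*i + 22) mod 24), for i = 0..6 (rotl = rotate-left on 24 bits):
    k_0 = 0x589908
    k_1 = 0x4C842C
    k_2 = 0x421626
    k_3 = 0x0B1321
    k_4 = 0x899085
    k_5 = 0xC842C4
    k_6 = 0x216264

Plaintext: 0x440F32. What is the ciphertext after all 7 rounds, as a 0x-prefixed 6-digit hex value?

0xAA6B21

s_0 = plaintext = 0x440F32
s_1 = Round(s_0, k_0) = 0xF32E0B
s_2 = Round(s_1, k_1) = 0xE0B4F0
s_3 = Round(s_2, k_2) = 0x4F02F1
s_4 = Round(s_3, k_3) = 0x2F1207
s_5 = Round(s_4, k_4) = 0x207EAD
s_6 = Round(s_5, k_5) = 0xEADAA6
s_7 = Round(s_6, k_6) = 0xAA6B21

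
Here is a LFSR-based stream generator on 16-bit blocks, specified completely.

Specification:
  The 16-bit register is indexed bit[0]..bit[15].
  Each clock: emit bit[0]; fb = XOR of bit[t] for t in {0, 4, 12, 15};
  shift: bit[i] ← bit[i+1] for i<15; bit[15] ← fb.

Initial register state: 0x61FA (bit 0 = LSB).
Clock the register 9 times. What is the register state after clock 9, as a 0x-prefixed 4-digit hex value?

reg_0 = 0x61FA
clock 1: out=0, reg = 0xB0FD
clock 2: out=1, reg = 0x587E
clock 3: out=0, reg = 0x2C3F
clock 4: out=1, reg = 0x161F
clock 5: out=1, reg = 0x8B0F
clock 6: out=1, reg = 0x4587
clock 7: out=1, reg = 0xA2C3
clock 8: out=1, reg = 0x5161
clock 9: out=1, reg = 0x28B0

0x28B0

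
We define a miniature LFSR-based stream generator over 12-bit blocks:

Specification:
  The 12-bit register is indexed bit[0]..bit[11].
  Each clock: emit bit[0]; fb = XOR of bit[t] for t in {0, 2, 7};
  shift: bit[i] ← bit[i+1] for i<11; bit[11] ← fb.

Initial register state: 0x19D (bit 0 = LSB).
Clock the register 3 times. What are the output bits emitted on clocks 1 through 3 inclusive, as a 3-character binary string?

101

reg_0 = 0x19D
clock 1: out=1, reg = 0x8CE
clock 2: out=0, reg = 0x467
clock 3: out=1, reg = 0x233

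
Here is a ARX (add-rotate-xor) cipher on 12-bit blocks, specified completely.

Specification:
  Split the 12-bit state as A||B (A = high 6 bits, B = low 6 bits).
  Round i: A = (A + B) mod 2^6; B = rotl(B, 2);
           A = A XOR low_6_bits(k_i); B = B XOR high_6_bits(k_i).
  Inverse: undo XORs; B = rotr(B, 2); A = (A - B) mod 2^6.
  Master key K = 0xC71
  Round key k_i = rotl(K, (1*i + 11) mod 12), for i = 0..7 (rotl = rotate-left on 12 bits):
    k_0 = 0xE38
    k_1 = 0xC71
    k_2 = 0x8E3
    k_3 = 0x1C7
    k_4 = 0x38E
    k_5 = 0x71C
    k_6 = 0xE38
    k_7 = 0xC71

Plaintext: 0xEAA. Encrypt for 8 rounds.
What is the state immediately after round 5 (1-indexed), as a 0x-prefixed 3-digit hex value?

0xD12

s_0 = plaintext = 0xEAA
s_1 = Round(s_0, k_0) = 0x712
s_2 = Round(s_1, k_1) = 0x7F8
s_3 = Round(s_2, k_2) = 0xD00
s_4 = Round(s_3, k_3) = 0xCC7
s_5 = Round(s_4, k_4) = 0xD12
s_6 = Round(s_5, k_5) = 0x695
s_7 = Round(s_6, k_6) = 0x5ED
s_8 = Round(s_7, k_7) = 0xD47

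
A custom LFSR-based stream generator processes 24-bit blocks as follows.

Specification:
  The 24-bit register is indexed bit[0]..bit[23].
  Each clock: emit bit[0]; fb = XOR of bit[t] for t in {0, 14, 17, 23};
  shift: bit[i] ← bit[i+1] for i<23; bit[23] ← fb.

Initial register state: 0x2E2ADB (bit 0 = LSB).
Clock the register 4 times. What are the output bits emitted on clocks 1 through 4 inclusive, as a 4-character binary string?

1101

reg_0 = 0x2E2ADB
clock 1: out=1, reg = 0x17156D
clock 2: out=1, reg = 0x0B8AB6
clock 3: out=0, reg = 0x85C55B
clock 4: out=1, reg = 0xC2E2AD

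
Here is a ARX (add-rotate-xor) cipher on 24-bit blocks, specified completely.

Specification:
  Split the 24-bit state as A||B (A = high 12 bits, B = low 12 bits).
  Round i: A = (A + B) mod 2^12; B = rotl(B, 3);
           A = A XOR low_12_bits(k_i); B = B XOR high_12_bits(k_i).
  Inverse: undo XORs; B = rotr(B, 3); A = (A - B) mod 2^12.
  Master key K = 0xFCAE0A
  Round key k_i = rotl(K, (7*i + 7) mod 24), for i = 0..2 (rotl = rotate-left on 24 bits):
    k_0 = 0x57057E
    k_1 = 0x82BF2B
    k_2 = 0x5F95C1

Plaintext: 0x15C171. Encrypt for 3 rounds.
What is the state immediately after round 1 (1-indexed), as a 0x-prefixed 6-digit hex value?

s_0 = plaintext = 0x15C171
s_1 = Round(s_0, k_0) = 0x7B3EF8
s_2 = Round(s_1, k_1) = 0x980FEC
s_3 = Round(s_2, k_2) = 0xCADA9E

0x7B3EF8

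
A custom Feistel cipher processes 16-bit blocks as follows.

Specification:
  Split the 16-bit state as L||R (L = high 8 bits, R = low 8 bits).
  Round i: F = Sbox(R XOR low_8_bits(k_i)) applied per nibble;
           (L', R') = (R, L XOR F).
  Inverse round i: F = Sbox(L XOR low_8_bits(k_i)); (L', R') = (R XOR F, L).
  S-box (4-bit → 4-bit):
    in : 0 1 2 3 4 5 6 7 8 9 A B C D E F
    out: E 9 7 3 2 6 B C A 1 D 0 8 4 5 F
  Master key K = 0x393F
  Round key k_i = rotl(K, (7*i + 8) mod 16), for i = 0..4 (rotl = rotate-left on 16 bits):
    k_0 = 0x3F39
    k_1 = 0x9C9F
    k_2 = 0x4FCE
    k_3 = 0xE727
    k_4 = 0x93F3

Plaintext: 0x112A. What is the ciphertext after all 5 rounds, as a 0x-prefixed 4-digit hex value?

s_0 = plaintext = 0x112A
s_1 = Round(s_0, k_0) = 0x2A82
s_2 = Round(s_1, k_1) = 0x82BE
s_3 = Round(s_2, k_2) = 0xBE4C
s_4 = Round(s_3, k_3) = 0x4C0E
s_5 = Round(s_4, k_4) = 0x0EB8

0x0EB8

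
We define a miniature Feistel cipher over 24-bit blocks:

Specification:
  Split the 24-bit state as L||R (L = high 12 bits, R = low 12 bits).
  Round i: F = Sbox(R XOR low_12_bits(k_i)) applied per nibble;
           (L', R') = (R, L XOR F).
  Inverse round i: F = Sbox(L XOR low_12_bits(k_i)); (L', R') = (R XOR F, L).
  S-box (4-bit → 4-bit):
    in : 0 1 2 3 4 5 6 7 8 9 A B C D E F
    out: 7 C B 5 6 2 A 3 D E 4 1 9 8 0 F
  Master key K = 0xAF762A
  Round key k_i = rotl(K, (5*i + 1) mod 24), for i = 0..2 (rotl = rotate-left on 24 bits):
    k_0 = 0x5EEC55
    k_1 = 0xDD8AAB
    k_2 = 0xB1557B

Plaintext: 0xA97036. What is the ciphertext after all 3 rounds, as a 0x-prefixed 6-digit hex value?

0xED8277

s_0 = plaintext = 0xA97036
s_1 = Round(s_0, k_0) = 0x036332
s_2 = Round(s_1, k_1) = 0x332ED8
s_3 = Round(s_2, k_2) = 0xED8277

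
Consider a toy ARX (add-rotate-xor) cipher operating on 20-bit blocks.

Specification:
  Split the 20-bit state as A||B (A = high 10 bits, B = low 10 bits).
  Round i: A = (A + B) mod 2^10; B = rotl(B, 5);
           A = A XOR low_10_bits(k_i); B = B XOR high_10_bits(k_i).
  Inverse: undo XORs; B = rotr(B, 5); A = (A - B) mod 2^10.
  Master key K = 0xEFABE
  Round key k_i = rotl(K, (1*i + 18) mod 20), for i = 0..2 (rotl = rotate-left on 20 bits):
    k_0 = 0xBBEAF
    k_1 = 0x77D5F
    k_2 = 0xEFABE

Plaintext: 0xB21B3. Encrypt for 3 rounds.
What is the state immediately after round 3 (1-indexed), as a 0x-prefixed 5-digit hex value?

s_0 = plaintext = 0xB21B3
s_1 = Round(s_0, k_0) = 0xB5082
s_2 = Round(s_1, k_1) = 0x8259B
s_3 = Round(s_2, k_2) = 0x468D2

0x468D2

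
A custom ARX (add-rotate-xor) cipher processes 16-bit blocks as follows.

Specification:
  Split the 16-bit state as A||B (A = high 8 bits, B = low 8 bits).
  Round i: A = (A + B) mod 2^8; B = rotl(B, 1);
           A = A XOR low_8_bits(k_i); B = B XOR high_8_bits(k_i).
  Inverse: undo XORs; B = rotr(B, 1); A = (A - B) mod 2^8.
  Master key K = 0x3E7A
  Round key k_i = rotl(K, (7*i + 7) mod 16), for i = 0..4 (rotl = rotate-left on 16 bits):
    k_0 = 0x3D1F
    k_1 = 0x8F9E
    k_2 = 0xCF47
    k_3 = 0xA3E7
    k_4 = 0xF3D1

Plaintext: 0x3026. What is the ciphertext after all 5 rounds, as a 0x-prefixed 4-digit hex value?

0x44E0

s_0 = plaintext = 0x3026
s_1 = Round(s_0, k_0) = 0x4971
s_2 = Round(s_1, k_1) = 0x246D
s_3 = Round(s_2, k_2) = 0xD615
s_4 = Round(s_3, k_3) = 0x0C89
s_5 = Round(s_4, k_4) = 0x44E0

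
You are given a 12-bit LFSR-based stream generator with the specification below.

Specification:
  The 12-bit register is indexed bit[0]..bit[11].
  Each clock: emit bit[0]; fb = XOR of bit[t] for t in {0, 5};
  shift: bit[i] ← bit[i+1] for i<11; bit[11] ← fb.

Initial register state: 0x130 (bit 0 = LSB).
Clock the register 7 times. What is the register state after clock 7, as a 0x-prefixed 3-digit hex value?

0x722

reg_0 = 0x130
clock 1: out=0, reg = 0x898
clock 2: out=0, reg = 0x44C
clock 3: out=0, reg = 0x226
clock 4: out=0, reg = 0x913
clock 5: out=1, reg = 0xC89
clock 6: out=1, reg = 0xE44
clock 7: out=0, reg = 0x722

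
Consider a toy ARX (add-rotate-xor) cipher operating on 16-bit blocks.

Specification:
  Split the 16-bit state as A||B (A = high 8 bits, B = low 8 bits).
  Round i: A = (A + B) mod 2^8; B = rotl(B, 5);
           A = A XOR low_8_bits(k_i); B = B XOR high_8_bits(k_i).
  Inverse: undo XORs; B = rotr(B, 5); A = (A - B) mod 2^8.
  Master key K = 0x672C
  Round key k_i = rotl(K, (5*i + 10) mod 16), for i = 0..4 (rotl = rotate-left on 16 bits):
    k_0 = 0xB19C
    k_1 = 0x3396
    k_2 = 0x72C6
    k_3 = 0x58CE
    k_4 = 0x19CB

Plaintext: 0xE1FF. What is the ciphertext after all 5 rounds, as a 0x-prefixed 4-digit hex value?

0xBBA6

s_0 = plaintext = 0xE1FF
s_1 = Round(s_0, k_0) = 0x7C4E
s_2 = Round(s_1, k_1) = 0x5CFA
s_3 = Round(s_2, k_2) = 0x902D
s_4 = Round(s_3, k_3) = 0x73FD
s_5 = Round(s_4, k_4) = 0xBBA6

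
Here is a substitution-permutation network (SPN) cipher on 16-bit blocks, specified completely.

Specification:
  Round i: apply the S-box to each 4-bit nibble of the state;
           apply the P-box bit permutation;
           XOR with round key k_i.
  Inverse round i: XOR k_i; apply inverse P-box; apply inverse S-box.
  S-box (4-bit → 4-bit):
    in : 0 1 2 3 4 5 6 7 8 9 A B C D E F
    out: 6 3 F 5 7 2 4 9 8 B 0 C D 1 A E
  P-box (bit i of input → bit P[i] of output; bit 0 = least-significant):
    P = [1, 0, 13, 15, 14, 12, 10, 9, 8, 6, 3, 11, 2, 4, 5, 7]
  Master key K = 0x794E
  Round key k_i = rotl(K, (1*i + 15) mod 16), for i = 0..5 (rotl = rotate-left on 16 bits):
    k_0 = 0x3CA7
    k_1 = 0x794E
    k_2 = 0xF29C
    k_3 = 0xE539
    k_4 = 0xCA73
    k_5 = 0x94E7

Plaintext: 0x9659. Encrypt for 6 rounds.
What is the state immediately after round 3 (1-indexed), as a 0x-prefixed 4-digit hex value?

0x8774

s_0 = plaintext = 0x9659
s_1 = Round(s_0, k_0) = 0xAC38
s_2 = Round(s_1, k_1) = 0xB446
s_3 = Round(s_2, k_2) = 0x8774
s_4 = Round(s_3, k_3) = 0x8EBA
s_5 = Round(s_4, k_4) = 0xC4B3
s_6 = Round(s_5, k_5) = 0xB309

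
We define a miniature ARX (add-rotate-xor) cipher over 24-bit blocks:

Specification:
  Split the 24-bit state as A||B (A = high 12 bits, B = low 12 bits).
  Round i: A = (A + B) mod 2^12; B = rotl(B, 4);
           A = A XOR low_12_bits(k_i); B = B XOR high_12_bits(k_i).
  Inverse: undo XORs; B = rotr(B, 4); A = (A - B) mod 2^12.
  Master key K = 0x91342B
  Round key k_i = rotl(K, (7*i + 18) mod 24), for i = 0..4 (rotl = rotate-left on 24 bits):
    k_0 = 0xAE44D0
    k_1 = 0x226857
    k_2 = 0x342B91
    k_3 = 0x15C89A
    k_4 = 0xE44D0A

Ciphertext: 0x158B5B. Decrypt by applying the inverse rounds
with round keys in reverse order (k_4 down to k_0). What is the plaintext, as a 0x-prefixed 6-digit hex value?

s_0 = ciphertext = 0x158B5B
s_1 = InvRound(s_0, k_4) = 0xD01F51
s_2 = InvRound(s_1, k_3) = 0x7BBDE0
s_3 = InvRound(s_2, k_2) = 0x9402EA
s_4 = InvRound(s_3, k_1) = 0x50BC0C
s_5 = InvRound(s_4, k_0) = 0x96D86E

0x96D86E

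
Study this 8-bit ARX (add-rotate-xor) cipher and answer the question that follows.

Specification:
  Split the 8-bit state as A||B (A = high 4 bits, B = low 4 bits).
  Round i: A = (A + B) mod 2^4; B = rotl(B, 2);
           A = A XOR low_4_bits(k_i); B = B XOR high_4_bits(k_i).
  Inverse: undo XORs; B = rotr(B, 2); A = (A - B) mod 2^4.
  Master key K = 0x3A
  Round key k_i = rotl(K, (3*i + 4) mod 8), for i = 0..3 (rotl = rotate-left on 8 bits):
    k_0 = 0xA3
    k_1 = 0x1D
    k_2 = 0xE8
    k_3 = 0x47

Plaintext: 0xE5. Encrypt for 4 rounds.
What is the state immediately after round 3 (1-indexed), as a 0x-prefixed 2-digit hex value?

0x85

s_0 = plaintext = 0xE5
s_1 = Round(s_0, k_0) = 0x0F
s_2 = Round(s_1, k_1) = 0x2E
s_3 = Round(s_2, k_2) = 0x85
s_4 = Round(s_3, k_3) = 0xA1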